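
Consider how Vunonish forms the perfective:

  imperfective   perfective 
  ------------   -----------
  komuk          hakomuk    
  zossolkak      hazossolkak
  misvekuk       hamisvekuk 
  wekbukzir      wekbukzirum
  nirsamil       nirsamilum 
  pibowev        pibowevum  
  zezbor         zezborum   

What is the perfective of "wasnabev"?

wasnabevum

"wasnabev" ends in -v. The one such stem in the data (pibowev → pibowevum) adds -um, so the same rule applies.
The other pattern: stems ending in -k add the prefix ha-.
So wasnabev → wasnabevum.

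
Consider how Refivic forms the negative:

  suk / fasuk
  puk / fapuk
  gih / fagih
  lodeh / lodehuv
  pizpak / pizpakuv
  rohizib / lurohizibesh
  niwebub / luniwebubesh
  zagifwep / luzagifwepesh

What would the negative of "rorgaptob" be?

lurorgaptobesh

"rorgaptob" has 3 vowels. The stems with 3 vowels (rohizib → lurohizibesh, niwebub → luniwebubesh, zagifwep → luzagifwepesh) add lu- … -esh around the stem.
So rorgaptob → lurorgaptobesh.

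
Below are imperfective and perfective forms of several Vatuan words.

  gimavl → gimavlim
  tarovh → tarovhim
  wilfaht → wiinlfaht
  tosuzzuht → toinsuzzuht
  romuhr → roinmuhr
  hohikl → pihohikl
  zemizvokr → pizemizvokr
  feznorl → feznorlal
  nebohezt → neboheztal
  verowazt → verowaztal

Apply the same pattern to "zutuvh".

"zutuvh" has second-to-last letter 'v'. The stems whose second-to-last letter is 'v' (gimavl → gimavlim, tarovh → tarovhim) add -im.
So zutuvh → zutuvhim.

zutuvhim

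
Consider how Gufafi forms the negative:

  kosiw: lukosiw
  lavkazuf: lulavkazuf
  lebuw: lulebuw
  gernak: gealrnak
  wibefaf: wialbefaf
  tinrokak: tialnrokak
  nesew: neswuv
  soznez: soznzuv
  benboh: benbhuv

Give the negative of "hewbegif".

luhewbegif

lavkazuf and wibefaf both end in -f yet inflect differently (lulavkazuf, wialbefaf), so the final letter is not what conditions the rule; the last vowel is.
"hewbegif" has last vowel 'i'. The one such stem in the data (kosiw → lukosiw) adds the prefix lu-, so the same rule applies.
The other patterns: stems whose last vowel is 'a' insert -al- after the first vowel; stems whose last vowel is 'e' or 'o' delete the last vowel and add -uv.
So hewbegif → luhewbegif.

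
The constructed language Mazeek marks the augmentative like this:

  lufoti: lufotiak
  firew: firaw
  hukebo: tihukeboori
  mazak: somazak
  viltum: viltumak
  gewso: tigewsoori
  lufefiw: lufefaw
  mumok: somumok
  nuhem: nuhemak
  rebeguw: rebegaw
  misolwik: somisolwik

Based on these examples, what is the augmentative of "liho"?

tilihoori

"liho" ends in -o. The stems ending in -o (hukebo → tihukeboori, gewso → tigewsoori) add ti- … -ori around the stem.
The other patterns: stems ending in -w change the last vowel to 'a'; stems ending in -k add the prefix so-; stems ending in -i or -m add -ak.
So liho → tilihoori.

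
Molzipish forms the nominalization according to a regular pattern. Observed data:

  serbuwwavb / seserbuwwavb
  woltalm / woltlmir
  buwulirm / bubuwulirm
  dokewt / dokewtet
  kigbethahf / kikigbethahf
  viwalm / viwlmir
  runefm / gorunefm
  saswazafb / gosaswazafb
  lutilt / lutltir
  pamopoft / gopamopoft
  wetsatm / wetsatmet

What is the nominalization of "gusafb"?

lutilt and dokewt both end in -t yet inflect differently (lutltir, dokewtet), so the final letter is not what conditions the rule; the second-to-last letter is.
"gusafb" has second-to-last letter 'f'. The stems whose second-to-last letter is 'f' (saswazafb → gosaswazafb, pamopoft → gopamopoft, runefm → gorunefm) add the prefix go-.
The other patterns: stems whose second-to-last letter is 'l' delete the last vowel and add -ir; stems whose second-to-last letter is 't' or 'w' add -et; stems whose second-to-last letter is 'h', 'r' or 'v' repeat the first consonant+vowel as a prefix.
So gusafb → gogusafb.

gogusafb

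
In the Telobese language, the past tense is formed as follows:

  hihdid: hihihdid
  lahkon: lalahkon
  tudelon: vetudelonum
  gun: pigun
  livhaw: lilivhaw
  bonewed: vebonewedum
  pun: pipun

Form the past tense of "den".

gun and lahkon both end in -n yet inflect differently (pigun, lalahkon), so the final letter is not what conditions the rule; the number of vowels is.
"den" has 1 vowel. The stems with 1 vowel (gun → pigun, pun → pipun) add the prefix pi-.
So den → piden.

piden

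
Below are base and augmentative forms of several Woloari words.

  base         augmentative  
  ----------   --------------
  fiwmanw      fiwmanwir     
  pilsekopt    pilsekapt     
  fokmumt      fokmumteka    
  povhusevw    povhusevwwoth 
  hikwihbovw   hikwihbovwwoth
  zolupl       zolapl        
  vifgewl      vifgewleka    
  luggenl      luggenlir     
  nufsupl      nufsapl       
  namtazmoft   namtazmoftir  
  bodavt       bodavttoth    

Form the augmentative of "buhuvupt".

bodavt and pilsekopt both end in -t yet inflect differently (bodavttoth, pilsekapt), so the final letter is not what conditions the rule; the second-to-last letter is.
"buhuvupt" has second-to-last letter 'p'. The stems whose second-to-last letter is 'p' (nufsupl → nufsapl, zolupl → zolapl, pilsekopt → pilsekapt) change the last vowel to 'a'.
So buhuvupt → buhuvapt.

buhuvapt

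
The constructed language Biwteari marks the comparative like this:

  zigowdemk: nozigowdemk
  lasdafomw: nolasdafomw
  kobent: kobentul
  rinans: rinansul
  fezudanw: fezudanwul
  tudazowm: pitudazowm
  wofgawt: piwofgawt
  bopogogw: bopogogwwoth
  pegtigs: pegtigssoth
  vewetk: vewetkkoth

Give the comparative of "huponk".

huponkul

"huponk" has second-to-last letter 'n'. The stems whose second-to-last letter is 'n' (kobent → kobentul, rinans → rinansul, fezudanw → fezudanwul) add -ul.
The other patterns: stems whose second-to-last letter is 'm' add the prefix no-; stems whose second-to-last letter is 'w' add the prefix pi-; stems whose second-to-last letter is 'g' or 't' double the final consonant and add -oth.
So huponk → huponkul.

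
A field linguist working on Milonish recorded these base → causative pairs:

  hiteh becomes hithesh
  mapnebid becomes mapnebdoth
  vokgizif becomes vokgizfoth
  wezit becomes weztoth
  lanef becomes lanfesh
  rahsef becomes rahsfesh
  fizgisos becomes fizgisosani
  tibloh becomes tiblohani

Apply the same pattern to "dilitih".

dilithoth

"dilitih" has last vowel 'i'. The stems whose last vowel is 'i' (mapnebid → mapnebdoth, vokgizif → vokgizfoth, wezit → weztoth) delete the last vowel and add -oth.
So dilitih → dilithoth.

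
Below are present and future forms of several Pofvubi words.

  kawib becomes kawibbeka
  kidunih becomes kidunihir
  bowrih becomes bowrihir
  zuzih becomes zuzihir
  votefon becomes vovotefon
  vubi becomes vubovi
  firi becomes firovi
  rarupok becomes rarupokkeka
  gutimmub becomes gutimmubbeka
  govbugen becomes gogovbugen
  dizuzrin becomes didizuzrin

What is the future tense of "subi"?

subovi

kidunih and dizuzrin both have last vowel 'i' yet inflect differently (kidunihir, didizuzrin), so the last vowel is not what conditions the rule; the final letter is.
"subi" ends in -i. The stems ending in -i (vubi → vubovi, firi → firovi) drop the final letter and add -ovi.
So subi → subovi.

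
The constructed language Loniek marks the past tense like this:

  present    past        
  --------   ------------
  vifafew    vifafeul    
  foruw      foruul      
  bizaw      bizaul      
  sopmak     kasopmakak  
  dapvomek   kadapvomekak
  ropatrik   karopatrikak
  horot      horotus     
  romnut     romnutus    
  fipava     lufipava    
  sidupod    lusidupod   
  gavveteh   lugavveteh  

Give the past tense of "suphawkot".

"suphawkot" ends in -t. The stems ending in -t (horot → horotus, romnut → romnutus) add -us.
So suphawkot → suphawkotus.

suphawkotus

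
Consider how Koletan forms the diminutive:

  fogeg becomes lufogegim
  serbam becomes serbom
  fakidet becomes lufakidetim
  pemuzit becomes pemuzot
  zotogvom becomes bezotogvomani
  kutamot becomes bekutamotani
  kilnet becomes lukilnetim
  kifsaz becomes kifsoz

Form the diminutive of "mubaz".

kutamot and kilnet both end in -t yet inflect differently (bekutamotani, lukilnetim), so the final letter is not what conditions the rule; the last vowel is.
"mubaz" has last vowel 'a'. The stems whose last vowel is 'a' (kifsaz → kifsoz, serbam → serbom) change the last vowel to 'o'.
The other patterns: stems whose last vowel is 'o' add be- … -ani around the stem; stems whose last vowel is 'e' add lu- … -im around the stem.
So mubaz → muboz.

muboz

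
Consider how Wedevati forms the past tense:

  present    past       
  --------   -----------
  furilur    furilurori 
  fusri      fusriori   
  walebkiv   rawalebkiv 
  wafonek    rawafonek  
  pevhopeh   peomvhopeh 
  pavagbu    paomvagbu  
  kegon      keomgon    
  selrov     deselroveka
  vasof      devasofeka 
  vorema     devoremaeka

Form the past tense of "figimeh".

figimehori

walebkiv and selrov both end in -v yet inflect differently (rawalebkiv, deselroveka), so the final letter is not what conditions the rule; the first letter is.
"figimeh" begins with f-. The stems beginning with f- (furilur → furilurori, fusri → fusriori) add -ori.
The other patterns: stems beginning with w- add the prefix ra-; stems beginning with k- or p- insert -om- after the first vowel; stems beginning with s- or v- add de- … -eka around the stem.
So figimeh → figimehori.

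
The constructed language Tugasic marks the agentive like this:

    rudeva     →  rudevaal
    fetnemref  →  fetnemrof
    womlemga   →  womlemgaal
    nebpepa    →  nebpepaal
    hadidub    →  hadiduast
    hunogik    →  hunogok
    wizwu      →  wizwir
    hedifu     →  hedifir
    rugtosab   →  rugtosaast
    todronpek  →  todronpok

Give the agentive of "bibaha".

hadidub and hedifu both have last vowel 'u' yet inflect differently (hadiduast, hedifir), so the last vowel is not what conditions the rule; the final letter is.
"bibaha" ends in -a. The stems ending in -a (rudeva → rudevaal, nebpepa → nebpepaal, womlemga → womlemgaal) add -al.
The other patterns: stems ending in -b drop the final letter and add -ast; stems ending in -u drop the final letter and add -ir; stems ending in -f or -k change the last vowel to 'o'.
So bibaha → bibahaal.

bibahaal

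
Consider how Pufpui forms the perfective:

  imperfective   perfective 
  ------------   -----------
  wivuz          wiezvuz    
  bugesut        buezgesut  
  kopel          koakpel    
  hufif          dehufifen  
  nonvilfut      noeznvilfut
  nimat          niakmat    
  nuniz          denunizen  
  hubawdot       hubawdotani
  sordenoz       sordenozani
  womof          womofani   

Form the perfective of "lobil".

nimat and hubawdot both end in -t yet inflect differently (niakmat, hubawdotani), so the final letter is not what conditions the rule; the last vowel is.
"lobil" has last vowel 'i'. The stems whose last vowel is 'i' (nuniz → denunizen, hufif → dehufifen) add de- … -en around the stem.
So lobil → delobilen.

delobilen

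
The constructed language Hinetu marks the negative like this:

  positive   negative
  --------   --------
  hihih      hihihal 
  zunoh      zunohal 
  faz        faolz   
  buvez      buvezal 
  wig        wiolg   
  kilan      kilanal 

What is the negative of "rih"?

buvez and faz both end in -z yet inflect differently (buvezal, faolz), so the final letter is not what conditions the rule; the number of vowels is.
"rih" has 1 vowel. The stems with 1 vowel (wig → wiolg, faz → faolz) insert -ol- after the first vowel.
The other pattern: stems with 2 vowels add -al.
So rih → riolh.

riolh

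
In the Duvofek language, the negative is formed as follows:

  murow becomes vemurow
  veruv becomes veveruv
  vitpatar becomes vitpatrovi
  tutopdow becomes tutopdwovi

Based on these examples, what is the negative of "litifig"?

litifgovi

murow and tutopdow both end in -w yet inflect differently (vemurow, tutopdwovi), so the final letter is not what conditions the rule; the number of vowels is.
"litifig" has 3 vowels. The stems with 3 vowels (vitpatar → vitpatrovi, tutopdow → tutopdwovi) delete the last vowel and add -ovi.
The other pattern: stems with 2 vowels add the prefix ve-.
So litifig → litifgovi.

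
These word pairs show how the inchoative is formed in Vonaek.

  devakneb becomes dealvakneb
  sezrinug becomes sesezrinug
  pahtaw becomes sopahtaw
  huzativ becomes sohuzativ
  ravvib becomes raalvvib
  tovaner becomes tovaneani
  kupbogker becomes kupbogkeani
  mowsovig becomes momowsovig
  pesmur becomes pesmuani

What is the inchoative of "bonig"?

ravvib and mowsovig both have last vowel 'i' yet inflect differently (raalvvib, momowsovig), so the last vowel is not what conditions the rule; the final letter is.
"bonig" ends in -g. The stems ending in -g (mowsovig → momowsovig, sezrinug → sesezrinug) repeat the first consonant+vowel as a prefix.
The other patterns: stems ending in -b insert -al- after the first vowel; stems ending in -r drop the final letter and add -ani; stems ending in -v or -w add the prefix so-.
So bonig → bobonig.

bobonig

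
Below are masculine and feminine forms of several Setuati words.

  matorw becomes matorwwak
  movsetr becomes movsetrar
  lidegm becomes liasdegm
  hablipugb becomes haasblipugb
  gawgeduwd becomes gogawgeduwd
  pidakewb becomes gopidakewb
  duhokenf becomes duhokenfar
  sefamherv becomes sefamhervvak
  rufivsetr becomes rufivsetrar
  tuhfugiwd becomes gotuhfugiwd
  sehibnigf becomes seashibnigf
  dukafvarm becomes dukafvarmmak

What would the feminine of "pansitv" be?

pansitvar

lidegm and dukafvarm both end in -m yet inflect differently (liasdegm, dukafvarmmak), so the final letter is not what conditions the rule; the second-to-last letter is.
"pansitv" has second-to-last letter 't'. The stems whose second-to-last letter is 't' (movsetr → movsetrar, rufivsetr → rufivsetrar) add -ar.
So pansitv → pansitvar.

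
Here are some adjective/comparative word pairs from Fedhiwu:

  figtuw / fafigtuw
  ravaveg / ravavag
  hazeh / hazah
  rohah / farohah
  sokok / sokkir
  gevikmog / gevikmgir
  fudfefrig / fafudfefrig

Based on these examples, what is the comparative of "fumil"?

fafumil

"fumil" has last vowel 'i'. The one such stem in the data (fudfefrig → fafudfefrig) adds the prefix fa-, so the same rule applies.
The other patterns: stems whose last vowel is 'e' change the last vowel to 'a'; stems whose last vowel is 'o' delete the last vowel and add -ir.
So fumil → fafumil.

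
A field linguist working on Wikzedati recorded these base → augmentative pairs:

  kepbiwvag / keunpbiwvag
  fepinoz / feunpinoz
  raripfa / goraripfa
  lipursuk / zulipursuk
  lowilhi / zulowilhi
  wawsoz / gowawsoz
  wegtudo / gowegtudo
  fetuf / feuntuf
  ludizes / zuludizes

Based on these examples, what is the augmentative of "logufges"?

zulogufges

wawsoz and fepinoz both end in -z yet inflect differently (gowawsoz, feunpinoz), so the final letter is not what conditions the rule; the first letter is.
"logufges" begins with l-. The stems beginning with l- (lowilhi → zulowilhi, ludizes → zuludizes, lipursuk → zulipursuk) add the prefix zu-.
The other patterns: stems beginning with r- or w- add the prefix go-; stems beginning with f- or k- insert -un- after the first vowel.
So logufges → zulogufges.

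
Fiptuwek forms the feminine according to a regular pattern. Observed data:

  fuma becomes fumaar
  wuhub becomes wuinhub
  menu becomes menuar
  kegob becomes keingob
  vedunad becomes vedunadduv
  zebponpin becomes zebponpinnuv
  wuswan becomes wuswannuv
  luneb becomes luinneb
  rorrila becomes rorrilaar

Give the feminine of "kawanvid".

menu and wuhub both have last vowel 'u' yet inflect differently (menuar, wuinhub), so the last vowel is not what conditions the rule; the final letter is.
"kawanvid" ends in -d. The one such stem in the data (vedunad → vedunadduv) doubles the final consonant and adds -uv (as do zebponpin, wuswan), so the same rule applies.
So kawanvid → kawanvidduv.

kawanvidduv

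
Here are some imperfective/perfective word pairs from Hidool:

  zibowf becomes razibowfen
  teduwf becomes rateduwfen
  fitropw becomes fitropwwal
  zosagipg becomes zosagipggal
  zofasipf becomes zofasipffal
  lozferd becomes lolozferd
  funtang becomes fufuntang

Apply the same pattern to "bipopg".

bipopggal

"bipopg" has second-to-last letter 'p'. The stems whose second-to-last letter is 'p' (fitropw → fitropwwal, zosagipg → zosagipggal, zofasipf → zofasipffal) double the final consonant and add -al.
The other patterns: stems whose second-to-last letter is 'w' add ra- … -en around the stem; stems whose second-to-last letter is 'n' or 'r' repeat the first consonant+vowel as a prefix.
So bipopg → bipopggal.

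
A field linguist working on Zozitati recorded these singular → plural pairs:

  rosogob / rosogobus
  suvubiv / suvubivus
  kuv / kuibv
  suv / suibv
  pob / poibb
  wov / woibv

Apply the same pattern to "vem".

veibm

"vem" has 1 vowel. The stems with 1 vowel (kuv → kuibv, suv → suibv, pob → poibb) insert -ib- after the first vowel.
The other pattern: stems with 3 vowels add -us.
So vem → veibm.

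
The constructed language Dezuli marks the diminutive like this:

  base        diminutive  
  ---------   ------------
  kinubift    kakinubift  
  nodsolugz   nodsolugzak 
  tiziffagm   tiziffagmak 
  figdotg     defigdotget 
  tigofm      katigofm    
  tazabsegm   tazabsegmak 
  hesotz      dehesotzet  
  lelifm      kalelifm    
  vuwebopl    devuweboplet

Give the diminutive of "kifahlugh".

kifahlughak

tigofm and tiziffagm both end in -m yet inflect differently (katigofm, tiziffagmak), so the final letter is not what conditions the rule; the second-to-last letter is.
"kifahlugh" has second-to-last letter 'g'. The stems whose second-to-last letter is 'g' (tiziffagm → tiziffagmak, tazabsegm → tazabsegmak, nodsolugz → nodsolugzak) add -ak.
The other patterns: stems whose second-to-last letter is 'f' add the prefix ka-; stems whose second-to-last letter is 'p' or 't' add de- … -et around the stem.
So kifahlugh → kifahlughak.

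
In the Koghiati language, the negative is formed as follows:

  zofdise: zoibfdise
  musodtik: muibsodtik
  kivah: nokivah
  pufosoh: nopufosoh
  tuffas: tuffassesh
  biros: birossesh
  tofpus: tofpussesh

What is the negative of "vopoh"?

"vopoh" ends in -h. The stems ending in -h (kivah → nokivah, pufosoh → nopufosoh) add the prefix no-.
The other patterns: stems ending in -s double the final consonant and add -esh; stems ending in -e or -k insert -ib- after the first vowel.
So vopoh → novopoh.

novopoh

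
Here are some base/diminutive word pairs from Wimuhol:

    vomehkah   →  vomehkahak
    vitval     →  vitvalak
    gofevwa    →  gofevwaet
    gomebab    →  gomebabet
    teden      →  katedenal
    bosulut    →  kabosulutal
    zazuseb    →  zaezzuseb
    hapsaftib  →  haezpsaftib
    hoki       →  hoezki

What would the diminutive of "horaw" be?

gomebab and zazuseb both end in -b yet inflect differently (gomebabet, zaezzuseb), so the final letter is not what conditions the rule; the first letter is.
"horaw" begins with h-. The stems beginning with h- (hapsaftib → haezpsaftib, hoki → hoezki) insert -ez- after the first vowel.
So horaw → hoezraw.

hoezraw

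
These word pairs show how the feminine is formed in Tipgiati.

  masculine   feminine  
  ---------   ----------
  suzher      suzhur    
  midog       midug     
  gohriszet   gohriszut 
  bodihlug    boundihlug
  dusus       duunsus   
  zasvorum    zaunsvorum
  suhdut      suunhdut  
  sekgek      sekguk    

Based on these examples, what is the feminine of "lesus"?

suhdut and gohriszet both end in -t yet inflect differently (suunhdut, gohriszut), so the final letter is not what conditions the rule; the last vowel is.
"lesus" has last vowel 'u'. The stems whose last vowel is 'u' (suhdut → suunhdut, dusus → duunsus, bodihlug → boundihlug) insert -un- after the first vowel.
The other pattern: stems whose last vowel is 'e' or 'o' change the last vowel to 'u'.
So lesus → leunsus.

leunsus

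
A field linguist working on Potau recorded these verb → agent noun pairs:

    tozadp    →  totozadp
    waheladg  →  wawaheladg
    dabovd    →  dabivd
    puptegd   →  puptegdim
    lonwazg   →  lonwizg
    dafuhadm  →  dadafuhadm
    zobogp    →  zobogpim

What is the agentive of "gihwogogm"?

zobogp and tozadp both end in -p yet inflect differently (zobogpim, totozadp), so the final letter is not what conditions the rule; the second-to-last letter is.
"gihwogogm" has second-to-last letter 'g'. The stems whose second-to-last letter is 'g' (puptegd → puptegdim, zobogp → zobogpim) add -im.
The other patterns: stems whose second-to-last letter is 'd' repeat the first consonant+vowel as a prefix; stems whose second-to-last letter is 'v' or 'z' change the last vowel to 'i'.
So gihwogogm → gihwogogmim.

gihwogogmim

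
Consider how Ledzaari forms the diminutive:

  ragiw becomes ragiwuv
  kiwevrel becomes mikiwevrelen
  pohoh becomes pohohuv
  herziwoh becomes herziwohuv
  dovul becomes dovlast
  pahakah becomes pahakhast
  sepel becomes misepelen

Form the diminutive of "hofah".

"hofah" has last vowel 'a'. The one such stem in the data (pahakah → pahakhast) deletes the last vowel and adds -ast (as does dovul), so the same rule applies.
So hofah → hofhast.

hofhast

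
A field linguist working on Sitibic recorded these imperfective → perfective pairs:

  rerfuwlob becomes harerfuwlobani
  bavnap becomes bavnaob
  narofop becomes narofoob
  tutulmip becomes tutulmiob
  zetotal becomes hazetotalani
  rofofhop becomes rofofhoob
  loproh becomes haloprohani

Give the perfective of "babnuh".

rofofhop and rerfuwlob both have last vowel 'o' yet inflect differently (rofofhoob, harerfuwlobani), so the last vowel is not what conditions the rule; the final letter is.
"babnuh" ends in -h. The one such stem in the data (loproh → haloprohani) adds ha- … -ani around the stem, so the same rule applies.
So babnuh → hababnuhani.

hababnuhani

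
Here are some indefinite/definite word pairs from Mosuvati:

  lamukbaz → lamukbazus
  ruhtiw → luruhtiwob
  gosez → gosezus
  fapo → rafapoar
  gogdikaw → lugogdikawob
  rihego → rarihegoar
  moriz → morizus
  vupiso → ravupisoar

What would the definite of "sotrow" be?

lamukbaz and gogdikaw both have last vowel 'a' yet inflect differently (lamukbazus, lugogdikawob), so the last vowel is not what conditions the rule; the final letter is.
"sotrow" ends in -w. The stems ending in -w (gogdikaw → lugogdikawob, ruhtiw → luruhtiwob) add lu- … -ob around the stem.
So sotrow → lusotrowob.

lusotrowob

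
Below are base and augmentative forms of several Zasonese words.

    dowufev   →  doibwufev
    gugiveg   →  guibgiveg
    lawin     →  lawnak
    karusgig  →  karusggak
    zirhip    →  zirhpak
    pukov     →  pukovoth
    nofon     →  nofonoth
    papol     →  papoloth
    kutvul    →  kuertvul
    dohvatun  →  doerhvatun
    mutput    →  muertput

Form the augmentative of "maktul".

maerktul

gugiveg and karusgig both end in -g yet inflect differently (guibgiveg, karusggak), so the final letter is not what conditions the rule; the last vowel is.
"maktul" has last vowel 'u'. The stems whose last vowel is 'u' (kutvul → kuertvul, dohvatun → doerhvatun, mutput → muertput) insert -er- after the first vowel.
So maktul → maerktul.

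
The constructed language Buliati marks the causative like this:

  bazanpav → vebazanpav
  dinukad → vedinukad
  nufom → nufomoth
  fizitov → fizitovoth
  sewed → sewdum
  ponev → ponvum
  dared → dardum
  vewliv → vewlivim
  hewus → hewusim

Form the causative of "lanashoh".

lanashohoth

bazanpav and fizitov both end in -v yet inflect differently (vebazanpav, fizitovoth), so the final letter is not what conditions the rule; the last vowel is.
"lanashoh" has last vowel 'o'. The stems whose last vowel is 'o' (nufom → nufomoth, fizitov → fizitovoth) add -oth.
So lanashoh → lanashohoth.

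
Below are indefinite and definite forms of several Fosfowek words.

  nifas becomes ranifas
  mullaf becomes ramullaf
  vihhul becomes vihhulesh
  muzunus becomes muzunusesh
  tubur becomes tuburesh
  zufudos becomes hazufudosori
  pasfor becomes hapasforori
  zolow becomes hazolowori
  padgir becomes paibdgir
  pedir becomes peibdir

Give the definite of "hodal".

nifas and muzunus both end in -s yet inflect differently (ranifas, muzunusesh), so the final letter is not what conditions the rule; the last vowel is.
"hodal" has last vowel 'a'. The stems whose last vowel is 'a' (nifas → ranifas, mullaf → ramullaf) add the prefix ra-.
The other patterns: stems whose last vowel is 'u' add -esh; stems whose last vowel is 'o' add ha- … -ori around the stem; stems whose last vowel is 'i' insert -ib- after the first vowel.
So hodal → rahodal.

rahodal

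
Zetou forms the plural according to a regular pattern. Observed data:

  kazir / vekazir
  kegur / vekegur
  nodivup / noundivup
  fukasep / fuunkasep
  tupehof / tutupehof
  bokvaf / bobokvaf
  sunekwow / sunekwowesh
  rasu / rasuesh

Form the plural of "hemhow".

hemhowesh

kegur and nodivup both have last vowel 'u' yet inflect differently (vekegur, noundivup), so the last vowel is not what conditions the rule; the final letter is.
"hemhow" ends in -w. The one such stem in the data (sunekwow → sunekwowesh) adds -esh, so the same rule applies.
So hemhow → hemhowesh.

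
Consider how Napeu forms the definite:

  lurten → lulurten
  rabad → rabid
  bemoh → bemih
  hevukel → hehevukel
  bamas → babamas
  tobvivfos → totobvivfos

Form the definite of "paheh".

bemoh and tobvivfos both have last vowel 'o' yet inflect differently (bemih, totobvivfos), so the last vowel is not what conditions the rule; the final letter is.
"paheh" ends in -h. The one such stem in the data (bemoh → bemih) changes the last vowel to 'i' (as does rabad), so the same rule applies.
The other pattern: stems ending in -l, -n or -s repeat the first consonant+vowel as a prefix.
So paheh → pahih.

pahih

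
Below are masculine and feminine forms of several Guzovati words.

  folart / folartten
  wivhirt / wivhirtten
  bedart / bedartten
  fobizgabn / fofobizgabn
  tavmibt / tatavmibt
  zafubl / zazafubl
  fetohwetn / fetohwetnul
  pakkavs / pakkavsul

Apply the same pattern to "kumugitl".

kumugitlul

folart and tavmibt both end in -t yet inflect differently (folartten, tatavmibt), so the final letter is not what conditions the rule; the second-to-last letter is.
"kumugitl" has second-to-last letter 't'. The one such stem in the data (fetohwetn → fetohwetnul) adds -ul, so the same rule applies.
The other patterns: stems whose second-to-last letter is 'r' double the final consonant and add -en; stems whose second-to-last letter is 'b' repeat the first consonant+vowel as a prefix.
So kumugitl → kumugitlul.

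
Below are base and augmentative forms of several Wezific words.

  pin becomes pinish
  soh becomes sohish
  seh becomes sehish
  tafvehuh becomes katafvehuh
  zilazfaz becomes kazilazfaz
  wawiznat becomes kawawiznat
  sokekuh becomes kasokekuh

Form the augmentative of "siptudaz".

soh and tafvehuh both end in -h yet inflect differently (sohish, katafvehuh), so the final letter is not what conditions the rule; the number of vowels is.
"siptudaz" has 3 vowels. The stems with 3 vowels (tafvehuh → katafvehuh, zilazfaz → kazilazfaz, wawiznat → kawawiznat) add the prefix ka-.
The other pattern: stems with 1 vowel add -ish.
So siptudaz → kasiptudaz.

kasiptudaz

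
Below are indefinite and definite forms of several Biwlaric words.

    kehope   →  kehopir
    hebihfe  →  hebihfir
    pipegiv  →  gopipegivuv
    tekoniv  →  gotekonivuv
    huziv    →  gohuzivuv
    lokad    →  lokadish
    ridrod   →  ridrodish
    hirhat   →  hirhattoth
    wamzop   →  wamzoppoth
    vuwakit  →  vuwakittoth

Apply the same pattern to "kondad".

kondadish

"kondad" ends in -d. The stems ending in -d (lokad → lokadish, ridrod → ridrodish) add -ish.
The other patterns: stems ending in -e drop the final letter and add -ir; stems ending in -v add go- … -uv around the stem; stems ending in -p or -t double the final consonant and add -oth.
So kondad → kondadish.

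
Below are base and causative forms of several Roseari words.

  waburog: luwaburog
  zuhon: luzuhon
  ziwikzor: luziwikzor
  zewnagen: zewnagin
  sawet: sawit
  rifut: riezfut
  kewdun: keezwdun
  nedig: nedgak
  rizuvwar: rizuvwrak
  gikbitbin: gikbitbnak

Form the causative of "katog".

lukatog

"katog" has last vowel 'o'. The stems whose last vowel is 'o' (waburog → luwaburog, zuhon → luzuhon, ziwikzor → luziwikzor) add the prefix lu-.
The other patterns: stems whose last vowel is 'e' change the last vowel to 'i'; stems whose last vowel is 'u' insert -ez- after the first vowel; stems whose last vowel is 'a' or 'i' delete the last vowel and add -ak.
So katog → lukatog.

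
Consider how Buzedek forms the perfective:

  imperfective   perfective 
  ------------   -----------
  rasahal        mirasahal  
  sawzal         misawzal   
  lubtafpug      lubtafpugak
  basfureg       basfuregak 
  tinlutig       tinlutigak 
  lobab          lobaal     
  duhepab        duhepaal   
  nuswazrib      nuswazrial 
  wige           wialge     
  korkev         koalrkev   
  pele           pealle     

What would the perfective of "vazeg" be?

vazegak

rasahal and lobab both have last vowel 'a' yet inflect differently (mirasahal, lobaal), so the last vowel is not what conditions the rule; the final letter is.
"vazeg" ends in -g. The stems ending in -g (lubtafpug → lubtafpugak, basfureg → basfuregak, tinlutig → tinlutigak) add -ak.
So vazeg → vazegak.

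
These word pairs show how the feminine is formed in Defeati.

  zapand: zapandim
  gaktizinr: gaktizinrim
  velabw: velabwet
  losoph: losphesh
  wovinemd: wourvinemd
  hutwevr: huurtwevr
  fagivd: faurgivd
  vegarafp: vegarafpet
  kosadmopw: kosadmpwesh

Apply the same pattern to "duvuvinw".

gaktizinr and hutwevr both end in -r yet inflect differently (gaktizinrim, huurtwevr), so the final letter is not what conditions the rule; the second-to-last letter is.
"duvuvinw" has second-to-last letter 'n'. The stems whose second-to-last letter is 'n' (gaktizinr → gaktizinrim, zapand → zapandim) add -im.
So duvuvinw → duvuvinwim.

duvuvinwim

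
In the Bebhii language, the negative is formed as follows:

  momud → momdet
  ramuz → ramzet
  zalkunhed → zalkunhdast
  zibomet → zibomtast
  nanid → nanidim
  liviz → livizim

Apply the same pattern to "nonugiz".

nonugizim

momud and zalkunhed both end in -d yet inflect differently (momdet, zalkunhdast), so the final letter is not what conditions the rule; the last vowel is.
"nonugiz" has last vowel 'i'. The stems whose last vowel is 'i' (nanid → nanidim, liviz → livizim) add -im.
So nonugiz → nonugizim.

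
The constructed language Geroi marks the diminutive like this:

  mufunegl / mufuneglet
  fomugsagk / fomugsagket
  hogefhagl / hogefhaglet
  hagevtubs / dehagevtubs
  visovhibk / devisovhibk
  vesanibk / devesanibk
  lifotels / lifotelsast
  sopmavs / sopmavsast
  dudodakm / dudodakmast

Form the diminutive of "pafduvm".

pafduvmast

"pafduvm" has second-to-last letter 'v'. The one such stem in the data (sopmavs → sopmavsast) adds -ast, so the same rule applies.
So pafduvm → pafduvmast.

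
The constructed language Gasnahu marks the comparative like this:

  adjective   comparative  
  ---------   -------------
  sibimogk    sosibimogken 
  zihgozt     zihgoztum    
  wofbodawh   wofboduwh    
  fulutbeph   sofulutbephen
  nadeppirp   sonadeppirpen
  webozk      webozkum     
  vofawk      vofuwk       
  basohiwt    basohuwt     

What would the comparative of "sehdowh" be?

webozk and vofawk both end in -k yet inflect differently (webozkum, vofuwk), so the final letter is not what conditions the rule; the second-to-last letter is.
"sehdowh" has second-to-last letter 'w'. The stems whose second-to-last letter is 'w' (wofbodawh → wofboduwh, vofawk → vofuwk, basohiwt → basohuwt) change the last vowel to 'u'.
The other patterns: stems whose second-to-last letter is 'z' add -um; stems whose second-to-last letter is 'g', 'p' or 'r' add so- … -en around the stem.
So sehdowh → sehduwh.

sehduwh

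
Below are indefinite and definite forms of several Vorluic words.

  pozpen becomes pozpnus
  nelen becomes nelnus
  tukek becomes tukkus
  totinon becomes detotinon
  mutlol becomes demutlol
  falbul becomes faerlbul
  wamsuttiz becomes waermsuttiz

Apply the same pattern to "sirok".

pozpen and totinon both end in -n yet inflect differently (pozpnus, detotinon), so the final letter is not what conditions the rule; the last vowel is.
"sirok" has last vowel 'o'. The stems whose last vowel is 'o' (totinon → detotinon, mutlol → demutlol) add the prefix de-.
The other patterns: stems whose last vowel is 'e' delete the last vowel and add -us; stems whose last vowel is 'i' or 'u' insert -er- after the first vowel.
So sirok → desirok.

desirok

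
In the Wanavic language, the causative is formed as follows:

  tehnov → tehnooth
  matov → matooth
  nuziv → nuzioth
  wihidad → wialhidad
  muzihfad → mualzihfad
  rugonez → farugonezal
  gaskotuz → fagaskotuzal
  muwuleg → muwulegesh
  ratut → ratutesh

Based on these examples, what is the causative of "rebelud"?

rugonez and muwuleg both have last vowel 'e' yet inflect differently (farugonezal, muwulegesh), so the last vowel is not what conditions the rule; the final letter is.
"rebelud" ends in -d. The stems ending in -d (wihidad → wialhidad, muzihfad → mualzihfad) insert -al- after the first vowel.
The other patterns: stems ending in -v drop the final letter and add -oth; stems ending in -z add fa- … -al around the stem; stems ending in -g or -t add -esh.
So rebelud → realbelud.

realbelud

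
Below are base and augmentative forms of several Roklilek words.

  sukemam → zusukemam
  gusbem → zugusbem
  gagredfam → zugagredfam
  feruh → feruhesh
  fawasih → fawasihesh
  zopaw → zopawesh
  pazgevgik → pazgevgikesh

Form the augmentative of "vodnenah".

"vodnenah" ends in -h. The stems ending in -h (feruh → feruhesh, fawasih → fawasihesh) add -esh.
The other pattern: stems ending in -m add the prefix zu-.
So vodnenah → vodnenahesh.

vodnenahesh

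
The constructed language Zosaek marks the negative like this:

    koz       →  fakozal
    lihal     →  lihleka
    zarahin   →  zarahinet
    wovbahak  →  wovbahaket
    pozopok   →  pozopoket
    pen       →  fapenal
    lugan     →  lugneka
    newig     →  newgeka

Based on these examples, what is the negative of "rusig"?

pen and lugan both end in -n yet inflect differently (fapenal, lugneka), so the final letter is not what conditions the rule; the number of vowels is.
"rusig" has 2 vowels. The stems with 2 vowels (lihal → lihleka, newig → newgeka, lugan → lugneka) delete the last vowel and add -eka.
So rusig → rusgeka.

rusgeka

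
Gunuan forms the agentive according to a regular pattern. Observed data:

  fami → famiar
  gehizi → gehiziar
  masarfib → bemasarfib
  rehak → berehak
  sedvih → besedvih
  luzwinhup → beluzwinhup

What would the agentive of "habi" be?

fami and masarfib both have last vowel 'i' yet inflect differently (famiar, bemasarfib), so the last vowel is not what conditions the rule; whether the stem ends in a vowel or a consonant is.
"habi" ends in a vowel. The stems ending in a vowel (fami → famiar, gehizi → gehiziar) add -ar.
So habi → habiar.

habiar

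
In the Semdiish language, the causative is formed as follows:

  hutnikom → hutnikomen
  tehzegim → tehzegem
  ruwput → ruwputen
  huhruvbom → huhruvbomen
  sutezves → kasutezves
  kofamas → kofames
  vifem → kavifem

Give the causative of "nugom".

nugomen

"nugom" has last vowel 'o'. The stems whose last vowel is 'o' (hutnikom → hutnikomen, huhruvbom → huhruvbomen) add -en.
So nugom → nugomen.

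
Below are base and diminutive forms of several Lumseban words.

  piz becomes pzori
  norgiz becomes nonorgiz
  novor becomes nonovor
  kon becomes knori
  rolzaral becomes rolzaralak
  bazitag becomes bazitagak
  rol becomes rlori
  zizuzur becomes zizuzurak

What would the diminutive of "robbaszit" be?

"robbaszit" has 3 vowels. The stems with 3 vowels (zizuzur → zizuzurak, rolzaral → rolzaralak, bazitag → bazitagak) add -ak.
So robbaszit → robbaszitak.

robbaszitak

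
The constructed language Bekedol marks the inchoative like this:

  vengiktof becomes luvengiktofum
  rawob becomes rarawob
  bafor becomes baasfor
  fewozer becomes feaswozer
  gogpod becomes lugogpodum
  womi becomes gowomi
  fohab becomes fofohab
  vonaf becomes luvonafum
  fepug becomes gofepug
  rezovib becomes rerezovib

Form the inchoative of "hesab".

hehesab

"hesab" ends in -b. The stems ending in -b (rezovib → rerezovib, rawob → rarawob, fohab → fofohab) repeat the first consonant+vowel as a prefix.
The other patterns: stems ending in -d or -f add lu- … -um around the stem; stems ending in -g or -i add the prefix go-; stems ending in -r insert -as- after the first vowel.
So hesab → hehesab.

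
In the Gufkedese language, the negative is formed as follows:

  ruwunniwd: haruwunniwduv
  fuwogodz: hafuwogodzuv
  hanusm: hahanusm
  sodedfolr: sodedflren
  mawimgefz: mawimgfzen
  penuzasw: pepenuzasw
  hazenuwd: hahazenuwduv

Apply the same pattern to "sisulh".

sislhen

mawimgefz and fuwogodz both end in -z yet inflect differently (mawimgfzen, hafuwogodzuv), so the final letter is not what conditions the rule; the second-to-last letter is.
"sisulh" has second-to-last letter 'l'. The one such stem in the data (sodedfolr → sodedflren) deletes the last vowel and adds -en (as does mawimgefz), so the same rule applies.
The other patterns: stems whose second-to-last letter is 's' repeat the first consonant+vowel as a prefix; stems whose second-to-last letter is 'd' or 'w' add ha- … -uv around the stem.
So sisulh → sislhen.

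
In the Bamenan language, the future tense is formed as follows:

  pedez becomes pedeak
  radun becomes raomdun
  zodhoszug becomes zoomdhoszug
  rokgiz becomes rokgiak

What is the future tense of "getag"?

geomtag

rokgiz and radun both begin with r- yet inflect differently (rokgiak, raomdun), so the first letter is not what conditions the rule; the final letter is.
"getag" ends in -g. The one such stem in the data (zodhoszug → zoomdhoszug) inserts -om- after the first vowel (as does radun), so the same rule applies.
So getag → geomtag.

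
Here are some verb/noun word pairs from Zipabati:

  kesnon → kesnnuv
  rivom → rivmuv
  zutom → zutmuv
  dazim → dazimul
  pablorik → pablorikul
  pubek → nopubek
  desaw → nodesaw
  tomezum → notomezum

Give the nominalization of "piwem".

rivom and dazim both end in -m yet inflect differently (rivmuv, dazimul), so the final letter is not what conditions the rule; the last vowel is.
"piwem" has last vowel 'e'. The one such stem in the data (pubek → nopubek) adds the prefix no-, so the same rule applies.
The other patterns: stems whose last vowel is 'o' delete the last vowel and add -uv; stems whose last vowel is 'i' add -ul.
So piwem → nopiwem.

nopiwem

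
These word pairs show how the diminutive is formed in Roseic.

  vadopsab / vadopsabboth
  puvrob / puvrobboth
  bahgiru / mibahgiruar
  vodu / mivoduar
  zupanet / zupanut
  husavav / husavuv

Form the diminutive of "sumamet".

sumamut

vadopsab and husavav both have last vowel 'a' yet inflect differently (vadopsabboth, husavuv), so the last vowel is not what conditions the rule; the final letter is.
"sumamet" ends in -t. The one such stem in the data (zupanet → zupanut) changes the last vowel to 'u' (as does husavav), so the same rule applies.
The other patterns: stems ending in -u add mi- … -ar around the stem; stems ending in -b double the final consonant and add -oth.
So sumamet → sumamut.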